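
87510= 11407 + 76103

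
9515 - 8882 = 633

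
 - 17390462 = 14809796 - 32200258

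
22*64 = 1408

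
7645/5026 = 1 + 2619/5026 = 1.52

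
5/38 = 5/38 = 0.13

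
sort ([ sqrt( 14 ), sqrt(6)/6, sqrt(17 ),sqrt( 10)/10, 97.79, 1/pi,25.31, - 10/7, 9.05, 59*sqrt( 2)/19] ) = [- 10/7,sqrt( 10 ) /10, 1/pi,sqrt( 6 )/6, sqrt( 14), sqrt(17),59*sqrt (2)/19, 9.05,25.31, 97.79]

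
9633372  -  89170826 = -79537454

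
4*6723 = 26892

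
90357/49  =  90357/49 = 1844.02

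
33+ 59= 92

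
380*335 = 127300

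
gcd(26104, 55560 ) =8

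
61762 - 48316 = 13446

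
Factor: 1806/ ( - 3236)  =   - 903/1618=- 2^( -1 )*3^1 * 7^1*43^1*809^( - 1 ) 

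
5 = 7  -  2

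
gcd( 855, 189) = 9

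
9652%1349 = 209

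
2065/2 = 2065/2 = 1032.50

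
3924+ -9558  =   - 5634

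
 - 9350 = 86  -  9436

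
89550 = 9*9950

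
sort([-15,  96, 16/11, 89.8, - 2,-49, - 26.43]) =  [ - 49, - 26.43, - 15, - 2,  16/11,89.8,96]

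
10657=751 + 9906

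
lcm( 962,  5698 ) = 74074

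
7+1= 8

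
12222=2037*6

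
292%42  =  40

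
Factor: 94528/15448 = 2^3*7^1*211^1*1931^( - 1)=11816/1931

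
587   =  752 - 165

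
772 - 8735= -7963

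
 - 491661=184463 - 676124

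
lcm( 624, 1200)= 15600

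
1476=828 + 648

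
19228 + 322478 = 341706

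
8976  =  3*2992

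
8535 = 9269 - 734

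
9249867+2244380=11494247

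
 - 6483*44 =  - 285252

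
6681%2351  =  1979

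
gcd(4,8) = 4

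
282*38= 10716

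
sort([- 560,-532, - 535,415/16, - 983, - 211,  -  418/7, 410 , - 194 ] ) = [ - 983 , - 560,- 535,-532,-211, - 194 ,-418/7, 415/16,  410] 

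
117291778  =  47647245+69644533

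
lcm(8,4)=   8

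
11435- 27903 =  - 16468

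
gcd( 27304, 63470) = 2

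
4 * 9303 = 37212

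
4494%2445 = 2049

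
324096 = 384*844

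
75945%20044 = 15813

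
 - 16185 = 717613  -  733798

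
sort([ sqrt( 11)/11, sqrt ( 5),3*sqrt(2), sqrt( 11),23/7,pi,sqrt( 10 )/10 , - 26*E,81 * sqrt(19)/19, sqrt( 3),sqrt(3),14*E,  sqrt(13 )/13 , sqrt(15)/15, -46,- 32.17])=[ - 26*E, - 46,- 32.17,sqrt ( 15 )/15,sqrt(13)/13,sqrt(11)/11,sqrt( 10 ) /10,sqrt( 3) , sqrt( 3 ),sqrt( 5), pi,23/7, sqrt (11), 3 *sqrt( 2),  81 * sqrt( 19)/19, 14*E ]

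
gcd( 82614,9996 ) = 294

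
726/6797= 726/6797 = 0.11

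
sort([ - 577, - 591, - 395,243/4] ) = [ - 591, - 577, - 395, 243/4] 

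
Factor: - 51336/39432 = -69/53 = -3^1*23^1 * 53^(-1)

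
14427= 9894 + 4533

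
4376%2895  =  1481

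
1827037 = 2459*743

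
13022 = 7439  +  5583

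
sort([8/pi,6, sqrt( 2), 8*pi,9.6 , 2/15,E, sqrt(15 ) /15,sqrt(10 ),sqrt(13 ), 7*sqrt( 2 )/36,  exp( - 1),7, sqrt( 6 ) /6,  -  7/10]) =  [ - 7/10,2/15,sqrt( 15 )/15,7*sqrt( 2)/36,  exp ( - 1), sqrt(6) /6, sqrt(2 ), 8/pi,E,sqrt(10), sqrt( 13 ),6,  7,9.6,8*pi]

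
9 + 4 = 13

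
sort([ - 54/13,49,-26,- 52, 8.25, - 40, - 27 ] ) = [-52,-40,  -  27,  -  26, - 54/13,8.25 , 49 ] 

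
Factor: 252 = 2^2*3^2*7^1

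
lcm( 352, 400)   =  8800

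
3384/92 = 36 + 18/23 = 36.78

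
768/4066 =384/2033 = 0.19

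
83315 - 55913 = 27402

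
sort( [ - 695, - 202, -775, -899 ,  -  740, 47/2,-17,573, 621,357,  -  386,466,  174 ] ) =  [ - 899 , - 775,  -  740, - 695,-386,- 202,  -  17,47/2,  174,357,466, 573, 621] 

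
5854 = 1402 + 4452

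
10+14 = 24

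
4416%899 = 820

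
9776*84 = 821184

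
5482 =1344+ 4138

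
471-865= - 394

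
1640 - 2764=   -  1124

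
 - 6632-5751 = - 12383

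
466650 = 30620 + 436030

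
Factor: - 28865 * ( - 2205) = 3^2*5^2*7^2 *23^1*251^1 = 63647325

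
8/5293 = 8/5293 = 0.00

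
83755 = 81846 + 1909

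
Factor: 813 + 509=2^1*661^1 = 1322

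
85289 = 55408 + 29881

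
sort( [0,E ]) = [ 0,E]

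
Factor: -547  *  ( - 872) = 476984  =  2^3*109^1*547^1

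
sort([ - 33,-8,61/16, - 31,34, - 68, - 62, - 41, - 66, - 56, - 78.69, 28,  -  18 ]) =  [-78.69, - 68,-66, - 62,-56,-41,- 33, - 31, - 18,-8,61/16, 28,34]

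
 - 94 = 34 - 128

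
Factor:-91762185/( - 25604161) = 3^1*5^1*11^ ( -1 ) * 103^1*59393^1 * 2327651^( - 1 )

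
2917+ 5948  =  8865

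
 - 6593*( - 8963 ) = 59093059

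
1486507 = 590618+895889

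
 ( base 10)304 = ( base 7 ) 613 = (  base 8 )460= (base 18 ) GG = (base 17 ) 10F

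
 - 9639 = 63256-72895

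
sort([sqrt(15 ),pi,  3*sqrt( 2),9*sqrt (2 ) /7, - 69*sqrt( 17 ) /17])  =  [ - 69*sqrt(17 )/17, 9*sqrt(2) /7, pi,  sqrt(15 ),3*sqrt( 2 ) ] 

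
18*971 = 17478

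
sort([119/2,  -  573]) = [-573,119/2]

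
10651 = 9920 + 731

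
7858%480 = 178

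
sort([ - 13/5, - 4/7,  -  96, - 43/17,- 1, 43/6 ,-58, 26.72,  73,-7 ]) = [ - 96,- 58 , -7, - 13/5,-43/17, - 1 , - 4/7,43/6,  26.72, 73] 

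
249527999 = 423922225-174394226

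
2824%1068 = 688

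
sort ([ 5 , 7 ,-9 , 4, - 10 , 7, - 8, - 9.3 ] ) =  [ - 10, - 9.3, - 9, - 8,4,5, 7,7 ] 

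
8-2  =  6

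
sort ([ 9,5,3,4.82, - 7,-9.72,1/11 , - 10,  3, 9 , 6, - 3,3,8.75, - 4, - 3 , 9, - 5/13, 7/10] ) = [ - 10 ,-9.72, - 7, - 4, - 3,-3, - 5/13, 1/11, 7/10, 3, 3, 3, 4.82, 5, 6,8.75 , 9, 9,  9] 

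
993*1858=1844994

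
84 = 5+79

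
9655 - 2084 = 7571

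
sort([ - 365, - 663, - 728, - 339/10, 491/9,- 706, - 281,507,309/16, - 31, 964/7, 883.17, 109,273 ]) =[- 728,-706, - 663, - 365,-281,  -  339/10, - 31, 309/16,491/9 , 109,964/7, 273, 507, 883.17]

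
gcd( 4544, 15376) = 16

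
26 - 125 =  - 99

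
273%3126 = 273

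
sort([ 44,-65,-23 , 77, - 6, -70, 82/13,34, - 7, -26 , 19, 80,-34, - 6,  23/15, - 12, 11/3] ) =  [ - 70, - 65, - 34,  -  26, - 23, - 12,  -  7,-6, - 6,23/15,11/3, 82/13, 19, 34,44, 77,80 ] 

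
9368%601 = 353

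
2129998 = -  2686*( - 793) 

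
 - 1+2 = 1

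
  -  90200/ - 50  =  1804 + 0/1 = 1804.00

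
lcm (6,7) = 42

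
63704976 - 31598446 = 32106530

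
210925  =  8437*25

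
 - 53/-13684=53/13684 =0.00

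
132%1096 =132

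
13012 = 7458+5554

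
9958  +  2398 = 12356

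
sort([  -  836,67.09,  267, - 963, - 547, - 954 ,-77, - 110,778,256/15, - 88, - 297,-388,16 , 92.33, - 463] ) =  [ - 963,  -  954, - 836, - 547,-463,-388,-297, - 110,-88,-77, 16,256/15,67.09,92.33,267,778] 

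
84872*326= 27668272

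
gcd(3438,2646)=18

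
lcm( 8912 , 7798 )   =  62384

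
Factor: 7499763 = 3^3*89^1*3121^1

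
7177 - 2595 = 4582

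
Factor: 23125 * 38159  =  882426875= 5^4*11^1 *37^1*3469^1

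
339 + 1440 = 1779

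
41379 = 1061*39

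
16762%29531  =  16762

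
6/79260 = 1/13210 = 0.00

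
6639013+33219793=39858806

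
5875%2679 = 517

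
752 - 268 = 484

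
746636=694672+51964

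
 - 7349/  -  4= 7349/4 = 1837.25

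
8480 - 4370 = 4110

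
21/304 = 21/304 = 0.07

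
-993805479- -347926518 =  - 645878961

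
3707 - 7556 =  - 3849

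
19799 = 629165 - 609366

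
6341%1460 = 501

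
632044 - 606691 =25353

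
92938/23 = 4040 + 18/23 = 4040.78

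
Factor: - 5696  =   - 2^6*89^1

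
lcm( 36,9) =36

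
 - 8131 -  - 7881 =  - 250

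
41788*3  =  125364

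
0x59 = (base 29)32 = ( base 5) 324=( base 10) 89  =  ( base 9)108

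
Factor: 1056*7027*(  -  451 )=  -  3346650912 = - 2^5*3^1*11^2*41^1*7027^1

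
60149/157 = 60149/157= 383.11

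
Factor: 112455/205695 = 357/653= 3^1*7^1*17^1  *653^ ( - 1)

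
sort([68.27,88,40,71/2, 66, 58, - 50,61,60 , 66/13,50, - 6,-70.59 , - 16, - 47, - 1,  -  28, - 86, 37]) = [ - 86,- 70.59, - 50,-47, - 28,  -  16,-6, - 1 , 66/13, 71/2,37, 40,50, 58, 60,61 , 66,  68.27,88 ]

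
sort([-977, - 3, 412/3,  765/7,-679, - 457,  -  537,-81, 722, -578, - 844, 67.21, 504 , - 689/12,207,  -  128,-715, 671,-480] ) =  [ - 977 ,-844, - 715 ,-679,-578, - 537 ,-480, -457 ,-128, - 81,-689/12 , - 3, 67.21 , 765/7, 412/3,207,504, 671, 722 ] 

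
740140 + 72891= 813031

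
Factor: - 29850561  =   - 3^2*13^1*255133^1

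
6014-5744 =270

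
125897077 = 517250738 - 391353661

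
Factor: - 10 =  - 2^1  *5^1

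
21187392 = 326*64992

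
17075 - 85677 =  - 68602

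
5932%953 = 214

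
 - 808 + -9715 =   -  10523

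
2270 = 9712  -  7442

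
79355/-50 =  - 1588  +  9/10  =  - 1587.10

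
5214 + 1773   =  6987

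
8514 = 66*129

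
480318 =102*4709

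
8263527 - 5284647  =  2978880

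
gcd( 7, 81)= 1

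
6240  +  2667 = 8907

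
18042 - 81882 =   -  63840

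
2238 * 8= 17904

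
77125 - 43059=34066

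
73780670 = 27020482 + 46760188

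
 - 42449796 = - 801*52996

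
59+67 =126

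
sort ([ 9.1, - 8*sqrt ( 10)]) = [-8*sqrt(10), 9.1 ]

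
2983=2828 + 155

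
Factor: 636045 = 3^1 * 5^1*42403^1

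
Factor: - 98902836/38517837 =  - 32967612/12839279 = - 2^2  *3^2*101^1*9067^1*12839279^( - 1) 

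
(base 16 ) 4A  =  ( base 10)74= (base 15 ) 4E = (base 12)62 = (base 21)3b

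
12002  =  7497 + 4505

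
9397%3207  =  2983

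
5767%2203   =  1361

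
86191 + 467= 86658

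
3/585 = 1/195 = 0.01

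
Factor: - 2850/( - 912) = 2^(-3 )*5^2 = 25/8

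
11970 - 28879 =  - 16909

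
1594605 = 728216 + 866389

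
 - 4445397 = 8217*( -541)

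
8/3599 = 8/3599 = 0.00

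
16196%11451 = 4745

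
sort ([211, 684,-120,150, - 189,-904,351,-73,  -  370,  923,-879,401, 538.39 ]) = [ - 904 , - 879,-370, - 189, - 120, - 73, 150, 211 , 351,401,538.39, 684, 923]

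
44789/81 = 44789/81 = 552.95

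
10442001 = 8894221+1547780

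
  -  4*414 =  - 1656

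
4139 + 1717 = 5856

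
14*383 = 5362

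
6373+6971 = 13344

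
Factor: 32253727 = 11^1*307^1*9551^1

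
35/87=35/87 =0.40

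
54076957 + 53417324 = 107494281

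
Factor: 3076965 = 3^2*5^1 *101^1*677^1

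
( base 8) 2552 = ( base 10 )1386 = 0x56A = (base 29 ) 1in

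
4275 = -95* ( -45)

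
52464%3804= 3012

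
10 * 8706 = 87060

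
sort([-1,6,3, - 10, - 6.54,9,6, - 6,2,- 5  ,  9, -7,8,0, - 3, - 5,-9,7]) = [  -  10, - 9, - 7, - 6.54 , - 6 , - 5, - 5  , - 3,-1,0, 2,3, 6,6,7,8,9,9 ] 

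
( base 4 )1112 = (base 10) 86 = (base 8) 126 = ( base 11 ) 79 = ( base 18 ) 4E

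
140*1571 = 219940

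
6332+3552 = 9884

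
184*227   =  41768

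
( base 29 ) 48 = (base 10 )124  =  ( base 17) 75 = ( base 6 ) 324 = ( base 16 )7C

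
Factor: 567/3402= 1/6 = 2^( - 1)*3^( - 1 )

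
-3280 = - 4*820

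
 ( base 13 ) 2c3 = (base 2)111110001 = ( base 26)j3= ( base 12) 355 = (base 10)497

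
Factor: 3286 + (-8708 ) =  - 5422  =  - 2^1*2711^1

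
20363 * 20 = 407260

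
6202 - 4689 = 1513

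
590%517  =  73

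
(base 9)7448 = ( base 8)12537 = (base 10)5471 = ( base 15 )194B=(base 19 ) f2i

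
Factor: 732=2^2*3^1 * 61^1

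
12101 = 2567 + 9534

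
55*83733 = 4605315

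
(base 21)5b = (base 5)431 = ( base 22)56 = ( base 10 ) 116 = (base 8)164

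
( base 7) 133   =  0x49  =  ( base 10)73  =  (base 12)61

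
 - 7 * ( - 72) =504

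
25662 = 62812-37150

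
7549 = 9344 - 1795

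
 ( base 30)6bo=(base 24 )9NI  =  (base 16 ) 167A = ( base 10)5754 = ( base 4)1121322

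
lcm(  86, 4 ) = 172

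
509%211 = 87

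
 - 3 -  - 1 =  - 2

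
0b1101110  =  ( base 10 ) 110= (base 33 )3B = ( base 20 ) 5a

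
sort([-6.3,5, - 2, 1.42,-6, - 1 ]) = [-6.3, - 6, - 2, - 1, 1.42, 5]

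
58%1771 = 58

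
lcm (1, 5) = 5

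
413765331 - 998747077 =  - 584981746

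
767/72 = 10 + 47/72 = 10.65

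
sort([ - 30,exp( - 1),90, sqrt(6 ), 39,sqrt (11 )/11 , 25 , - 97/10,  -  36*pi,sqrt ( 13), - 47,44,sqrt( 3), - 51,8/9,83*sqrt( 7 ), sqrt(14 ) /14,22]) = [ - 36*pi, - 51,-47 , - 30,- 97/10,sqrt( 14)/14,sqrt( 11)/11,exp( - 1 ),  8/9,sqrt( 3 ),sqrt( 6),sqrt( 13 ), 22, 25,39,44,90,83 * sqrt( 7 )]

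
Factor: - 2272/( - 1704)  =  4/3 = 2^2*3^( - 1 )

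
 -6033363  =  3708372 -9741735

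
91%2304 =91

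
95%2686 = 95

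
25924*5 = 129620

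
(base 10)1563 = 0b11000011011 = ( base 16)61b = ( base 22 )351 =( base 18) 4EF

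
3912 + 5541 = 9453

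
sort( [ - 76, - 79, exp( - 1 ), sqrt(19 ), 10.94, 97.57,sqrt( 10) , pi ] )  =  [ - 79,-76,exp( - 1) , pi,sqrt( 10 ),sqrt( 19), 10.94,97.57] 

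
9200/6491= 1 + 2709/6491 = 1.42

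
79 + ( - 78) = 1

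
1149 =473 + 676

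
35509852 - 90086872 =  - 54577020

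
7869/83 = 94 + 67/83=94.81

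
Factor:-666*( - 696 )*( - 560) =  -259580160=- 2^8*3^3*5^1*7^1*29^1*37^1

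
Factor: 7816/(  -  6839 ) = - 2^3*7^(-1 ) =-8/7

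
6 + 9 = 15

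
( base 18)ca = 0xe2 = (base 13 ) 145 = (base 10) 226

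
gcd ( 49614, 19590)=6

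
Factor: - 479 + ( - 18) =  - 7^1*71^1= - 497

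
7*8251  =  57757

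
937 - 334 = 603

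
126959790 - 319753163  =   - 192793373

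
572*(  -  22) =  - 12584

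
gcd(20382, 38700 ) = 258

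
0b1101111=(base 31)3i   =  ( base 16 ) 6f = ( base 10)111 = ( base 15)76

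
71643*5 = 358215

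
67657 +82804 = 150461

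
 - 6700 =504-7204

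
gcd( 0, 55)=55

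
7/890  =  7/890 = 0.01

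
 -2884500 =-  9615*300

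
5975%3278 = 2697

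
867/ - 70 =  - 867/70 =- 12.39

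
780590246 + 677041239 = 1457631485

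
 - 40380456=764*( - 52854 ) 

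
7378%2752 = 1874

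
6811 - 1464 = 5347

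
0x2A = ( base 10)42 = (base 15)2C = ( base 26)1g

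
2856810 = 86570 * 33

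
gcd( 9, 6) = 3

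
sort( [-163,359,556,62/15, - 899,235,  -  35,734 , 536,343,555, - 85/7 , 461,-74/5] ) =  [ - 899, - 163, - 35, - 74/5,- 85/7, 62/15,235,343, 359, 461, 536, 555, 556, 734]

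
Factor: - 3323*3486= - 11583978  =  -2^1* 3^1*7^1*83^1*3323^1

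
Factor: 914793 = 3^1* 11^1 * 19^1 * 1459^1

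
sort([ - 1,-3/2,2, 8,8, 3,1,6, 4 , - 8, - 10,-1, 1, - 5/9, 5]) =[ - 10,  -  8, - 3/2, - 1, - 1, - 5/9,1, 1, 2, 3, 4, 5,6,8 , 8] 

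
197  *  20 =3940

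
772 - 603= 169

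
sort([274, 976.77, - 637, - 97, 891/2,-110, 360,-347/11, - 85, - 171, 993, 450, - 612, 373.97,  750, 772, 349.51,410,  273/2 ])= [ - 637, - 612, - 171, - 110, - 97, - 85, - 347/11, 273/2, 274, 349.51 , 360, 373.97, 410, 891/2  ,  450, 750,772,976.77 , 993 ] 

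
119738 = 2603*46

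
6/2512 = 3/1256 = 0.00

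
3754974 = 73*51438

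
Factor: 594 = 2^1*3^3*11^1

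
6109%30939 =6109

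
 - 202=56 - 258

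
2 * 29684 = 59368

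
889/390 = 889/390=   2.28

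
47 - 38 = 9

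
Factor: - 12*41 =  - 492 = - 2^2 * 3^1*41^1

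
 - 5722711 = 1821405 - 7544116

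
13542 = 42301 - 28759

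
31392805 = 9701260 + 21691545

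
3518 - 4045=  - 527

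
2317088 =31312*74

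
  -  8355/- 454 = 18+ 183/454 =18.40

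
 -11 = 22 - 33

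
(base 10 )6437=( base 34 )5JB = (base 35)58W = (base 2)1100100100101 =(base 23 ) C3K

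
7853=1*7853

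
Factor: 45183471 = 3^1*15061157^1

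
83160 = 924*90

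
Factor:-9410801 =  - 103^1*91367^1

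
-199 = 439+-638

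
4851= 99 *49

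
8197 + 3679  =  11876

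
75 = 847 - 772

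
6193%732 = 337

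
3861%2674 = 1187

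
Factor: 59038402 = 2^1 * 2027^1*14563^1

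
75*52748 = 3956100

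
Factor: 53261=13^1 * 17^1 *241^1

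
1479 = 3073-1594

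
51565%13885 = 9910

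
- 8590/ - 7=1227 + 1/7 = 1227.14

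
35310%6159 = 4515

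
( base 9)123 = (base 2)1100110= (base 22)4e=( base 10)102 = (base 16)66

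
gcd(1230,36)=6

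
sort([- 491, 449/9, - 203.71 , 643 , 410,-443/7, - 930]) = [ - 930,-491,-203.71, - 443/7, 449/9,410, 643 ]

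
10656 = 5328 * 2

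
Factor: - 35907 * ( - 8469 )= 304096383= 3^3*941^1*11969^1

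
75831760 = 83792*905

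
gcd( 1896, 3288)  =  24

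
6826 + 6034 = 12860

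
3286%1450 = 386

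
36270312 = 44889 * 808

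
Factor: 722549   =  53^1*13633^1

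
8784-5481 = 3303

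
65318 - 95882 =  - 30564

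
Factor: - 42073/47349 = - 3^( - 2)*5261^(-1 )*42073^1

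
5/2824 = 5/2824=0.00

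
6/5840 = 3/2920 = 0.00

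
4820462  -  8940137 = -4119675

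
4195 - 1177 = 3018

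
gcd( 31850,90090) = 910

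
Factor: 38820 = 2^2*3^1*5^1*647^1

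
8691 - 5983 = 2708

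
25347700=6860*3695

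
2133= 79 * 27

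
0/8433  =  0  =  0.00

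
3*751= 2253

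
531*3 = 1593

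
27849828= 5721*4868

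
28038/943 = 28038/943=29.73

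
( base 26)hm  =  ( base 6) 2052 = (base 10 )464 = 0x1D0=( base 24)j8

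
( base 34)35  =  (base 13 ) 83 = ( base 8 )153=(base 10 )107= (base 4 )1223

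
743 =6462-5719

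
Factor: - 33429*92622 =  - 3096260838 = -2^1*3^2*11^1*43^1*359^1*1013^1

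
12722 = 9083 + 3639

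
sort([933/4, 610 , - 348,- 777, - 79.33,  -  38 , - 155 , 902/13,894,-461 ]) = [ - 777,  -  461, - 348 , - 155 , - 79.33, - 38,902/13 , 933/4,610,894 ] 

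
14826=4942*3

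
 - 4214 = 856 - 5070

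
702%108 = 54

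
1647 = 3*549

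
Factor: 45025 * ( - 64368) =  - 2^4*3^3*5^2*149^1*1801^1 = -  2898169200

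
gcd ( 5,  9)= 1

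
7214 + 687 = 7901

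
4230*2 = 8460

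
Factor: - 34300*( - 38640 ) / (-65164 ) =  - 331338000/16291 = - 2^4*3^1*5^3 * 7^4*11^( - 1)*23^1*1481^(- 1) 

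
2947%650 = 347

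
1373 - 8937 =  - 7564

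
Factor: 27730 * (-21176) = -2^4*5^1*47^1*59^1*2647^1=- 587210480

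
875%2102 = 875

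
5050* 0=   0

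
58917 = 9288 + 49629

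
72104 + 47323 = 119427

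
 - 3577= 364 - 3941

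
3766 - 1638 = 2128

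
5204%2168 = 868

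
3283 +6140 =9423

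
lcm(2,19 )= 38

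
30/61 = 30/61 = 0.49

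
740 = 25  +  715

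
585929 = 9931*59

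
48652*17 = 827084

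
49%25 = 24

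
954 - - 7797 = 8751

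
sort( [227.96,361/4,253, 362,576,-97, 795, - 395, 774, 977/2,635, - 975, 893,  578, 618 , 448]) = [ -975, - 395, -97, 361/4, 227.96,253,  362, 448,977/2,576, 578, 618,635, 774,795 , 893 ]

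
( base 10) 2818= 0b101100000010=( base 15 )c7d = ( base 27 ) 3NA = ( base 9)3771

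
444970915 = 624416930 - 179446015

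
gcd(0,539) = 539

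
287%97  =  93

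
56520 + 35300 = 91820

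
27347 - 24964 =2383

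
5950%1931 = 157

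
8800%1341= 754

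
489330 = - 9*(-54370)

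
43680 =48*910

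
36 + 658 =694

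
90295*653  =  58962635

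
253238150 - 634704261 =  - 381466111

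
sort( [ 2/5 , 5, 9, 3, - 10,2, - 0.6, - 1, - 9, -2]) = [ - 10, - 9, - 2,-1, - 0.6,2/5, 2, 3, 5,9]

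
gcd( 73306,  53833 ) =1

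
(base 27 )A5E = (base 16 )1D0F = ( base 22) F83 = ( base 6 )54235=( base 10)7439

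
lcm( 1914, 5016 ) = 145464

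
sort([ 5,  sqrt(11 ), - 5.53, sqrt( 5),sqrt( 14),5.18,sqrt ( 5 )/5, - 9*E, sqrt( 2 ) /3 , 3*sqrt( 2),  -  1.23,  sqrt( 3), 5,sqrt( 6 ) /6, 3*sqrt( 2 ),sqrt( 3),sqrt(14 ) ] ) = [-9 * E, - 5.53 , - 1.23, sqrt( 6 ) /6, sqrt( 5)/5 , sqrt( 2)/3, sqrt( 3), sqrt(3), sqrt ( 5 ), sqrt( 11),sqrt( 14 ),sqrt(14 ), 3*sqrt(2), 3*sqrt(2), 5, 5, 5.18 ] 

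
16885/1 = 16885  =  16885.00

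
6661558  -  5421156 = 1240402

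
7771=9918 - 2147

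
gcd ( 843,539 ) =1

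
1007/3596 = 1007/3596 = 0.28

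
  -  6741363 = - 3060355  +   - 3681008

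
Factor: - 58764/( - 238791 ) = 236/959=2^2*7^( - 1) * 59^1*137^(-1)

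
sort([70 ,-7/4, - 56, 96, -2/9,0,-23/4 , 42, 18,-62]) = [ - 62, - 56,-23/4, - 7/4, - 2/9, 0, 18,42,70, 96]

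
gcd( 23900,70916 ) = 4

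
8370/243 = 34 + 4/9 = 34.44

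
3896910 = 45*86598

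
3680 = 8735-5055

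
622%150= 22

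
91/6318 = 7/486 = 0.01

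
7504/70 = 107+1/5  =  107.20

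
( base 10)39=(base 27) 1c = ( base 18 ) 23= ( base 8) 47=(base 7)54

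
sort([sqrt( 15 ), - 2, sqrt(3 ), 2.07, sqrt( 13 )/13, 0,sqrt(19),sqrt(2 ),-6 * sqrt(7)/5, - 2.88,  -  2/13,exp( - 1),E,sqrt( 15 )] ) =[-6*sqrt( 7 ) /5, - 2.88, - 2, - 2/13,  0,sqrt( 13 )/13, exp(  -  1),sqrt(2 ),sqrt(3 ), 2.07,E, sqrt(15 ),sqrt ( 15 ),sqrt(19) ]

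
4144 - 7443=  - 3299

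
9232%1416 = 736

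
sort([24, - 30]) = [-30, 24]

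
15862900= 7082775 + 8780125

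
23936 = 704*34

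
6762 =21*322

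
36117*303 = 10943451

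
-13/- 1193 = 13/1193 = 0.01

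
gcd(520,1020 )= 20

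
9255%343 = 337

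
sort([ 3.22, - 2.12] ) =[ - 2.12, 3.22]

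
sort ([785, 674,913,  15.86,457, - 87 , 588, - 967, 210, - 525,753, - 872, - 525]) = [ - 967, - 872,-525,  -  525 ,  -  87, 15.86,210,457, 588, 674, 753, 785, 913 ] 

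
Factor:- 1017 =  - 3^2*113^1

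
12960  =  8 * 1620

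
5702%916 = 206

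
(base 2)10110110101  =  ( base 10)1461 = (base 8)2665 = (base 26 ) 245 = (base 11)1109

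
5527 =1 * 5527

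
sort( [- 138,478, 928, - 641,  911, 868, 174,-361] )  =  [ -641,-361,-138, 174, 478, 868, 911,928]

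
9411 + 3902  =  13313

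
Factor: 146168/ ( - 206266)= - 2^2*11^2 * 683^(-1)  =  - 484/683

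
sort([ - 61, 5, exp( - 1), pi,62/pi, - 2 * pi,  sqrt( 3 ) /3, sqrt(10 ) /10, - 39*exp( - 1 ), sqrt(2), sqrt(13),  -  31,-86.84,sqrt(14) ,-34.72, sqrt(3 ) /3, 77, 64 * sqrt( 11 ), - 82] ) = [ - 86.84, - 82, - 61, - 34.72, - 31, - 39*exp( - 1), - 2*  pi,sqrt(10 ) /10, exp( - 1), sqrt(3 ) /3, sqrt(3) /3,sqrt(2 ), pi, sqrt(13 ), sqrt( 14), 5, 62/pi, 77,64*sqrt(11)]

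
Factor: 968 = 2^3*11^2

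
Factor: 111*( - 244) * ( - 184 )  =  4983456=2^5*3^1*23^1*37^1*61^1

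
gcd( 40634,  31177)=1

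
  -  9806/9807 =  - 1 + 1/9807=-1.00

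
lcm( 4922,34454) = 34454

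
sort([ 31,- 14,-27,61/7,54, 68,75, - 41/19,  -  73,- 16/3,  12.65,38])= [ - 73, - 27 ,- 14,-16/3,-41/19,61/7,12.65 , 31, 38,54, 68, 75]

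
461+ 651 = 1112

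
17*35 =595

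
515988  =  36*14333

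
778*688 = 535264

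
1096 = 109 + 987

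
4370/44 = 99+7/22  =  99.32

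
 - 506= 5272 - 5778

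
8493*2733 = 23211369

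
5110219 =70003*73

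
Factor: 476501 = 19^1*31^1*809^1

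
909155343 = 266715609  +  642439734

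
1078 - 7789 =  - 6711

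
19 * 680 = 12920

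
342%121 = 100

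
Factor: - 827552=-2^5*11^1*2351^1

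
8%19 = 8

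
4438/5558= 317/397 = 0.80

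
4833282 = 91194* 53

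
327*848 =277296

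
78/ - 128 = - 1 + 25/64 = -  0.61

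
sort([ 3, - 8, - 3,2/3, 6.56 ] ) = [ - 8,- 3,2/3,3 , 6.56 ] 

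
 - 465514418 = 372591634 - 838106052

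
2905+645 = 3550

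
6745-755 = 5990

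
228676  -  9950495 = - 9721819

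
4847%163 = 120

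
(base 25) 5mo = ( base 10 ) 3699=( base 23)6mj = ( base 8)7163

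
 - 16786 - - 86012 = 69226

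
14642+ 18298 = 32940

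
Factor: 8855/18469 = 35/73 = 5^1*7^1 * 73^( - 1) 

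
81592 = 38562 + 43030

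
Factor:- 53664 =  - 2^5*  3^1*13^1*43^1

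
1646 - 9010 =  - 7364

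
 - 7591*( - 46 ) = 349186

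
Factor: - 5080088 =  -2^3* 13^1*48847^1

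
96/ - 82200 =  - 1+ 3421/3425 =- 0.00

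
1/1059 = 1/1059 = 0.00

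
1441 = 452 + 989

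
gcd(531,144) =9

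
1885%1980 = 1885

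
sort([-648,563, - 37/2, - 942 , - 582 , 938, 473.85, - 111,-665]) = [-942, - 665, - 648 , -582,  -  111, - 37/2, 473.85, 563, 938]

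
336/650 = 168/325= 0.52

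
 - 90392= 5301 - 95693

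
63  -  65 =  - 2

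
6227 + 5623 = 11850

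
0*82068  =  0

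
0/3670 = 0 = 0.00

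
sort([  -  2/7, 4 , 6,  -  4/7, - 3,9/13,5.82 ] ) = [ - 3, - 4/7, - 2/7, 9/13,4,5.82,6] 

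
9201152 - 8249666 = 951486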